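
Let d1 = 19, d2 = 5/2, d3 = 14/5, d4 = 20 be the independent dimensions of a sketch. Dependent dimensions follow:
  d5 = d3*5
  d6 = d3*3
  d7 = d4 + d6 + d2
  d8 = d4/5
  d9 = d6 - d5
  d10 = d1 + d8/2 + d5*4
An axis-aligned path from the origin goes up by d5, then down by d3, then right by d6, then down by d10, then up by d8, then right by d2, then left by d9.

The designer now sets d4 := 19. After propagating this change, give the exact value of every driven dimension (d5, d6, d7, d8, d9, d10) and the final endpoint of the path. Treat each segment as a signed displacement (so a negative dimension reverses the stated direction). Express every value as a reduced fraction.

d5 = 14
d6 = 42/5
d7 = 299/10
d8 = 19/5
d9 = -28/5
d10 = 769/10
endpoint = (33/2, -619/10)

Apply edit: d4 := 19
  d5 = d3*5 = 14
  d6 = d3*3 = 42/5
  d7 = d4 + d6 + d2 = 299/10
  d8 = d4/5 = 19/5
  d9 = d6 - d5 = -28/5
  d10 = d1 + d8/2 + d5*4 = 769/10
Walk from origin (0, 0):
  seg 1: up by d5 = 14 → (0, 14)
  seg 2: down by d3 = 14/5 → (0, 56/5)
  seg 3: right by d6 = 42/5 → (42/5, 56/5)
  seg 4: down by d10 = 769/10 → (42/5, -657/10)
  seg 5: up by d8 = 19/5 → (42/5, -619/10)
  seg 6: right by d2 = 5/2 → (109/10, -619/10)
  seg 7: left by d9 = -28/5 → (33/2, -619/10)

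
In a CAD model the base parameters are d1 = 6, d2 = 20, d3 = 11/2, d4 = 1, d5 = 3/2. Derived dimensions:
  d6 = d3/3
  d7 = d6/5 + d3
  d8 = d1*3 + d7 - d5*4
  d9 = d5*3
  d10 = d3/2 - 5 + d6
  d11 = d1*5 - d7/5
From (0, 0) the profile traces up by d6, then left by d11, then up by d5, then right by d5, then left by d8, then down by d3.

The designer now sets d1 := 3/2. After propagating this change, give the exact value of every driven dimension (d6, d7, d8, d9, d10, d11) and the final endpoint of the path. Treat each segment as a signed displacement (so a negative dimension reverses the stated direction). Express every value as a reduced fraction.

d6 = 11/6
d7 = 88/15
d8 = 131/30
d9 = 9/2
d10 = -5/12
d11 = 949/150
endpoint = (-1379/150, -13/6)

Apply edit: d1 := 3/2
  d6 = d3/3 = 11/6
  d7 = d6/5 + d3 = 88/15
  d8 = d1*3 + d7 - d5*4 = 131/30
  d9 = d5*3 = 9/2
  d10 = d3/2 - 5 + d6 = -5/12
  d11 = d1*5 - d7/5 = 949/150
Walk from origin (0, 0):
  seg 1: up by d6 = 11/6 → (0, 11/6)
  seg 2: left by d11 = 949/150 → (-949/150, 11/6)
  seg 3: up by d5 = 3/2 → (-949/150, 10/3)
  seg 4: right by d5 = 3/2 → (-362/75, 10/3)
  seg 5: left by d8 = 131/30 → (-1379/150, 10/3)
  seg 6: down by d3 = 11/2 → (-1379/150, -13/6)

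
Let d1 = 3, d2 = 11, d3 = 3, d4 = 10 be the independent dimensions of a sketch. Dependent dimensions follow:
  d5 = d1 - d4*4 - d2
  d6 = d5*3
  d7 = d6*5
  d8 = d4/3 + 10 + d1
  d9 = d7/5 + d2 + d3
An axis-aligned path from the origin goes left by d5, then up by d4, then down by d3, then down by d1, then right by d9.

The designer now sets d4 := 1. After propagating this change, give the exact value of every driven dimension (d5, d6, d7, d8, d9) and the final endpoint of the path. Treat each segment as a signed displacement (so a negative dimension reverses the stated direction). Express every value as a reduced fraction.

d5 = -12
d6 = -36
d7 = -180
d8 = 40/3
d9 = -22
endpoint = (-10, -5)

Apply edit: d4 := 1
  d5 = d1 - d4*4 - d2 = -12
  d6 = d5*3 = -36
  d7 = d6*5 = -180
  d8 = d4/3 + 10 + d1 = 40/3
  d9 = d7/5 + d2 + d3 = -22
Walk from origin (0, 0):
  seg 1: left by d5 = -12 → (12, 0)
  seg 2: up by d4 = 1 → (12, 1)
  seg 3: down by d3 = 3 → (12, -2)
  seg 4: down by d1 = 3 → (12, -5)
  seg 5: right by d9 = -22 → (-10, -5)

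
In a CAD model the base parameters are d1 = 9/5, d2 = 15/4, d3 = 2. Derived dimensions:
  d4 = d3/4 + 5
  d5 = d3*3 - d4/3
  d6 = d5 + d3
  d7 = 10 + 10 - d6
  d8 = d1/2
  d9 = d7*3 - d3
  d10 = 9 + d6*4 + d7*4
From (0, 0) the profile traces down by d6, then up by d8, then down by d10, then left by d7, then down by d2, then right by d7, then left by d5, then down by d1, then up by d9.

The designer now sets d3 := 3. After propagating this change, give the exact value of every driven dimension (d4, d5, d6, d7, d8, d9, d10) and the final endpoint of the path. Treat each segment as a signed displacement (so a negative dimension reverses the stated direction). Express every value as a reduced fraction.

Apply edit: d3 := 3
  d4 = d3/4 + 5 = 23/4
  d5 = d3*3 - d4/3 = 85/12
  d6 = d5 + d3 = 121/12
  d7 = 10 + 10 - d6 = 119/12
  d8 = d1/2 = 9/10
  d9 = d7*3 - d3 = 107/4
  d10 = 9 + d6*4 + d7*4 = 89
Walk from origin (0, 0):
  seg 1: down by d6 = 121/12 → (0, -121/12)
  seg 2: up by d8 = 9/10 → (0, -551/60)
  seg 3: down by d10 = 89 → (0, -5891/60)
  seg 4: left by d7 = 119/12 → (-119/12, -5891/60)
  seg 5: down by d2 = 15/4 → (-119/12, -1529/15)
  seg 6: right by d7 = 119/12 → (0, -1529/15)
  seg 7: left by d5 = 85/12 → (-85/12, -1529/15)
  seg 8: down by d1 = 9/5 → (-85/12, -1556/15)
  seg 9: up by d9 = 107/4 → (-85/12, -4619/60)

d4 = 23/4
d5 = 85/12
d6 = 121/12
d7 = 119/12
d8 = 9/10
d9 = 107/4
d10 = 89
endpoint = (-85/12, -4619/60)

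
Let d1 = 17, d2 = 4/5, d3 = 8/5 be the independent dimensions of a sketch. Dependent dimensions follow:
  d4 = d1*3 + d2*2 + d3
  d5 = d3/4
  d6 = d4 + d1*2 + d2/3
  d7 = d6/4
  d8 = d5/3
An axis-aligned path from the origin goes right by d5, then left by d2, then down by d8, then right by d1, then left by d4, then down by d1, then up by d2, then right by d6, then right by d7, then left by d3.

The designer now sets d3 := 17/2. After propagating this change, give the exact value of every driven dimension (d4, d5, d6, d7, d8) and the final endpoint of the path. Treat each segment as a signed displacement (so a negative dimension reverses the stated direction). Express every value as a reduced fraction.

d4 = 611/10
d5 = 17/8
d6 = 2861/30
d7 = 2861/120
d8 = 17/24
endpoint = (1019/15, -2029/120)

Apply edit: d3 := 17/2
  d4 = d1*3 + d2*2 + d3 = 611/10
  d5 = d3/4 = 17/8
  d6 = d4 + d1*2 + d2/3 = 2861/30
  d7 = d6/4 = 2861/120
  d8 = d5/3 = 17/24
Walk from origin (0, 0):
  seg 1: right by d5 = 17/8 → (17/8, 0)
  seg 2: left by d2 = 4/5 → (53/40, 0)
  seg 3: down by d8 = 17/24 → (53/40, -17/24)
  seg 4: right by d1 = 17 → (733/40, -17/24)
  seg 5: left by d4 = 611/10 → (-1711/40, -17/24)
  seg 6: down by d1 = 17 → (-1711/40, -425/24)
  seg 7: up by d2 = 4/5 → (-1711/40, -2029/120)
  seg 8: right by d6 = 2861/30 → (6311/120, -2029/120)
  seg 9: right by d7 = 2861/120 → (2293/30, -2029/120)
  seg 10: left by d3 = 17/2 → (1019/15, -2029/120)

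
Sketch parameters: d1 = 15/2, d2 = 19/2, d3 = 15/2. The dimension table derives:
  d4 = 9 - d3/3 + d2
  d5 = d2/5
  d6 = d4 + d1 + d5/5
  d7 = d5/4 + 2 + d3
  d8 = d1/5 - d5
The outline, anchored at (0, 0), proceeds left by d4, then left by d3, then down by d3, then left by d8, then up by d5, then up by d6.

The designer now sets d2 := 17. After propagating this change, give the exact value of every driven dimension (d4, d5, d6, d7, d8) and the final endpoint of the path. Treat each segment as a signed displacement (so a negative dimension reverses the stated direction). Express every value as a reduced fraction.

Apply edit: d2 := 17
  d4 = 9 - d3/3 + d2 = 47/2
  d5 = d2/5 = 17/5
  d6 = d4 + d1 + d5/5 = 792/25
  d7 = d5/4 + 2 + d3 = 207/20
  d8 = d1/5 - d5 = -19/10
Walk from origin (0, 0):
  seg 1: left by d4 = 47/2 → (-47/2, 0)
  seg 2: left by d3 = 15/2 → (-31, 0)
  seg 3: down by d3 = 15/2 → (-31, -15/2)
  seg 4: left by d8 = -19/10 → (-291/10, -15/2)
  seg 5: up by d5 = 17/5 → (-291/10, -41/10)
  seg 6: up by d6 = 792/25 → (-291/10, 1379/50)

d4 = 47/2
d5 = 17/5
d6 = 792/25
d7 = 207/20
d8 = -19/10
endpoint = (-291/10, 1379/50)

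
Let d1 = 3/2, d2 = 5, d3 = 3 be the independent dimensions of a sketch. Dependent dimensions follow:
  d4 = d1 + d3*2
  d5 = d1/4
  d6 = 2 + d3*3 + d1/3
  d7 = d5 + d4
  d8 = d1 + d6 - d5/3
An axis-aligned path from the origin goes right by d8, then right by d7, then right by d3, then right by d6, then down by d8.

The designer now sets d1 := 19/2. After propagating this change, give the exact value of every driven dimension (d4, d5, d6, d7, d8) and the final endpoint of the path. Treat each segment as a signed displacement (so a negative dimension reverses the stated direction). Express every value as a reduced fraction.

d4 = 31/2
d5 = 19/8
d6 = 85/6
d7 = 143/8
d8 = 183/8
endpoint = (695/12, -183/8)

Apply edit: d1 := 19/2
  d4 = d1 + d3*2 = 31/2
  d5 = d1/4 = 19/8
  d6 = 2 + d3*3 + d1/3 = 85/6
  d7 = d5 + d4 = 143/8
  d8 = d1 + d6 - d5/3 = 183/8
Walk from origin (0, 0):
  seg 1: right by d8 = 183/8 → (183/8, 0)
  seg 2: right by d7 = 143/8 → (163/4, 0)
  seg 3: right by d3 = 3 → (175/4, 0)
  seg 4: right by d6 = 85/6 → (695/12, 0)
  seg 5: down by d8 = 183/8 → (695/12, -183/8)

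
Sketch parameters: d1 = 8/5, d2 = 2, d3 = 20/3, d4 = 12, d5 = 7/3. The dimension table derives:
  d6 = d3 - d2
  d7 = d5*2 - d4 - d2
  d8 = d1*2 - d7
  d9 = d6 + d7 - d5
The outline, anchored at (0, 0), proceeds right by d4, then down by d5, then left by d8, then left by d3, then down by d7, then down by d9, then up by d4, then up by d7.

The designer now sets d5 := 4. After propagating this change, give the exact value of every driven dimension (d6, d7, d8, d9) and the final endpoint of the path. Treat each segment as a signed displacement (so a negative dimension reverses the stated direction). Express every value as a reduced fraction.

Apply edit: d5 := 4
  d6 = d3 - d2 = 14/3
  d7 = d5*2 - d4 - d2 = -6
  d8 = d1*2 - d7 = 46/5
  d9 = d6 + d7 - d5 = -16/3
Walk from origin (0, 0):
  seg 1: right by d4 = 12 → (12, 0)
  seg 2: down by d5 = 4 → (12, -4)
  seg 3: left by d8 = 46/5 → (14/5, -4)
  seg 4: left by d3 = 20/3 → (-58/15, -4)
  seg 5: down by d7 = -6 → (-58/15, 2)
  seg 6: down by d9 = -16/3 → (-58/15, 22/3)
  seg 7: up by d4 = 12 → (-58/15, 58/3)
  seg 8: up by d7 = -6 → (-58/15, 40/3)

d6 = 14/3
d7 = -6
d8 = 46/5
d9 = -16/3
endpoint = (-58/15, 40/3)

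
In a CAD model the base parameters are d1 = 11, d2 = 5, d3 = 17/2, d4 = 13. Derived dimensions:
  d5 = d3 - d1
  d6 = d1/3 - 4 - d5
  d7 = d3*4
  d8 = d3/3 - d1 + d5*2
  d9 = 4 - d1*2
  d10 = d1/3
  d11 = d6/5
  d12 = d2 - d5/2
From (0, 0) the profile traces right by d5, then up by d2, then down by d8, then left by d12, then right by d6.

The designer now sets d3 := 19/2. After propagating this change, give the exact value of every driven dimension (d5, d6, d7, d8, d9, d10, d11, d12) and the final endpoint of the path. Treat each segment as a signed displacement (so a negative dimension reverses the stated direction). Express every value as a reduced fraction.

Apply edit: d3 := 19/2
  d5 = d3 - d1 = -3/2
  d6 = d1/3 - 4 - d5 = 7/6
  d7 = d3*4 = 38
  d8 = d3/3 - d1 + d5*2 = -65/6
  d9 = 4 - d1*2 = -18
  d10 = d1/3 = 11/3
  d11 = d6/5 = 7/30
  d12 = d2 - d5/2 = 23/4
Walk from origin (0, 0):
  seg 1: right by d5 = -3/2 → (-3/2, 0)
  seg 2: up by d2 = 5 → (-3/2, 5)
  seg 3: down by d8 = -65/6 → (-3/2, 95/6)
  seg 4: left by d12 = 23/4 → (-29/4, 95/6)
  seg 5: right by d6 = 7/6 → (-73/12, 95/6)

d5 = -3/2
d6 = 7/6
d7 = 38
d8 = -65/6
d9 = -18
d10 = 11/3
d11 = 7/30
d12 = 23/4
endpoint = (-73/12, 95/6)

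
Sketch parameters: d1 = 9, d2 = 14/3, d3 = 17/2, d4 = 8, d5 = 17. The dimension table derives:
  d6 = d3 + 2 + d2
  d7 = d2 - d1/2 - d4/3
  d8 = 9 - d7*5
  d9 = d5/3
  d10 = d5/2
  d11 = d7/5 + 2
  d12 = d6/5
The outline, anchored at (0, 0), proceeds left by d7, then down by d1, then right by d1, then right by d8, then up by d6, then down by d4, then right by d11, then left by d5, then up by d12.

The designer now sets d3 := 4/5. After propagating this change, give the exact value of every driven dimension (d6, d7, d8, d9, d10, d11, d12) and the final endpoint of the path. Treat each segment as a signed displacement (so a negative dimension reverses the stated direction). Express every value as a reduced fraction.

Apply edit: d3 := 4/5
  d6 = d3 + 2 + d2 = 112/15
  d7 = d2 - d1/2 - d4/3 = -5/2
  d8 = 9 - d7*5 = 43/2
  d9 = d5/3 = 17/3
  d10 = d5/2 = 17/2
  d11 = d7/5 + 2 = 3/2
  d12 = d6/5 = 112/75
Walk from origin (0, 0):
  seg 1: left by d7 = -5/2 → (5/2, 0)
  seg 2: down by d1 = 9 → (5/2, -9)
  seg 3: right by d1 = 9 → (23/2, -9)
  seg 4: right by d8 = 43/2 → (33, -9)
  seg 5: up by d6 = 112/15 → (33, -23/15)
  seg 6: down by d4 = 8 → (33, -143/15)
  seg 7: right by d11 = 3/2 → (69/2, -143/15)
  seg 8: left by d5 = 17 → (35/2, -143/15)
  seg 9: up by d12 = 112/75 → (35/2, -201/25)

d6 = 112/15
d7 = -5/2
d8 = 43/2
d9 = 17/3
d10 = 17/2
d11 = 3/2
d12 = 112/75
endpoint = (35/2, -201/25)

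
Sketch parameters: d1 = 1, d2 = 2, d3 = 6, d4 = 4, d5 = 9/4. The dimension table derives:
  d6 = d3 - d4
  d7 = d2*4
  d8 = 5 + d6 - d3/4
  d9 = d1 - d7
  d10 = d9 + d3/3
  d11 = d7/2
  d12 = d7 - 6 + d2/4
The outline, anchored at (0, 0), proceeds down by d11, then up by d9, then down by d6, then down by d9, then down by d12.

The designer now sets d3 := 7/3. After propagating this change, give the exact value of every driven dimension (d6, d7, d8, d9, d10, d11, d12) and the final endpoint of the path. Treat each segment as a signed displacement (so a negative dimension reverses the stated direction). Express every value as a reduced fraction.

Apply edit: d3 := 7/3
  d6 = d3 - d4 = -5/3
  d7 = d2*4 = 8
  d8 = 5 + d6 - d3/4 = 11/4
  d9 = d1 - d7 = -7
  d10 = d9 + d3/3 = -56/9
  d11 = d7/2 = 4
  d12 = d7 - 6 + d2/4 = 5/2
Walk from origin (0, 0):
  seg 1: down by d11 = 4 → (0, -4)
  seg 2: up by d9 = -7 → (0, -11)
  seg 3: down by d6 = -5/3 → (0, -28/3)
  seg 4: down by d9 = -7 → (0, -7/3)
  seg 5: down by d12 = 5/2 → (0, -29/6)

d6 = -5/3
d7 = 8
d8 = 11/4
d9 = -7
d10 = -56/9
d11 = 4
d12 = 5/2
endpoint = (0, -29/6)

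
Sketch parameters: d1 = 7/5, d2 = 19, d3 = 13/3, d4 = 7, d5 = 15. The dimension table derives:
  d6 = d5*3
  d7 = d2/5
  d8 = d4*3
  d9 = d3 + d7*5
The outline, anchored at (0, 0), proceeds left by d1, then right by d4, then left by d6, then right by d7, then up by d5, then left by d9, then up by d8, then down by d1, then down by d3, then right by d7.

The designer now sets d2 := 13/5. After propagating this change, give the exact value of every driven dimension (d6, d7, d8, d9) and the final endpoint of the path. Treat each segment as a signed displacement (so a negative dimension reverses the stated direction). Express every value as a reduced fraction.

Apply edit: d2 := 13/5
  d6 = d5*3 = 45
  d7 = d2/5 = 13/25
  d8 = d4*3 = 21
  d9 = d3 + d7*5 = 104/15
Walk from origin (0, 0):
  seg 1: left by d1 = 7/5 → (-7/5, 0)
  seg 2: right by d4 = 7 → (28/5, 0)
  seg 3: left by d6 = 45 → (-197/5, 0)
  seg 4: right by d7 = 13/25 → (-972/25, 0)
  seg 5: up by d5 = 15 → (-972/25, 15)
  seg 6: left by d9 = 104/15 → (-3436/75, 15)
  seg 7: up by d8 = 21 → (-3436/75, 36)
  seg 8: down by d1 = 7/5 → (-3436/75, 173/5)
  seg 9: down by d3 = 13/3 → (-3436/75, 454/15)
  seg 10: right by d7 = 13/25 → (-3397/75, 454/15)

d6 = 45
d7 = 13/25
d8 = 21
d9 = 104/15
endpoint = (-3397/75, 454/15)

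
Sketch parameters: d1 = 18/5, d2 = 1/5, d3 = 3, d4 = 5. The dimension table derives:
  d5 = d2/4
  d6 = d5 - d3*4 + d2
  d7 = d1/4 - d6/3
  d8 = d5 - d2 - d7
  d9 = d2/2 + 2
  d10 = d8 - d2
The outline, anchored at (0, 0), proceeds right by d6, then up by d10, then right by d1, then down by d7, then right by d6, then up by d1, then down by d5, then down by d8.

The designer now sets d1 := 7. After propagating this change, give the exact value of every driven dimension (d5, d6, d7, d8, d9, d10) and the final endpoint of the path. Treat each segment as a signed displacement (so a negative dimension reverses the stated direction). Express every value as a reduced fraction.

Apply edit: d1 := 7
  d5 = d2/4 = 1/20
  d6 = d5 - d3*4 + d2 = -47/4
  d7 = d1/4 - d6/3 = 17/3
  d8 = d5 - d2 - d7 = -349/60
  d9 = d2/2 + 2 = 21/10
  d10 = d8 - d2 = -361/60
Walk from origin (0, 0):
  seg 1: right by d6 = -47/4 → (-47/4, 0)
  seg 2: up by d10 = -361/60 → (-47/4, -361/60)
  seg 3: right by d1 = 7 → (-19/4, -361/60)
  seg 4: down by d7 = 17/3 → (-19/4, -701/60)
  seg 5: right by d6 = -47/4 → (-33/2, -701/60)
  seg 6: up by d1 = 7 → (-33/2, -281/60)
  seg 7: down by d5 = 1/20 → (-33/2, -71/15)
  seg 8: down by d8 = -349/60 → (-33/2, 13/12)

d5 = 1/20
d6 = -47/4
d7 = 17/3
d8 = -349/60
d9 = 21/10
d10 = -361/60
endpoint = (-33/2, 13/12)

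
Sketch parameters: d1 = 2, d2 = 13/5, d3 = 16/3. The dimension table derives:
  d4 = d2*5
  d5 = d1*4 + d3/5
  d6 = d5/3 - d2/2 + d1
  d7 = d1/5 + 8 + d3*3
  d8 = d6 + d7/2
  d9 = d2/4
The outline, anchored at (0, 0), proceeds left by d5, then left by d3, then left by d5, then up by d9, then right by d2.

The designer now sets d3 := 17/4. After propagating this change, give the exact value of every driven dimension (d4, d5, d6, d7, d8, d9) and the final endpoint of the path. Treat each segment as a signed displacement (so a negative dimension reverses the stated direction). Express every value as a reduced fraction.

d4 = 13
d5 = 177/20
d6 = 73/20
d7 = 423/20
d8 = 569/40
d9 = 13/20
endpoint = (-387/20, 13/20)

Apply edit: d3 := 17/4
  d4 = d2*5 = 13
  d5 = d1*4 + d3/5 = 177/20
  d6 = d5/3 - d2/2 + d1 = 73/20
  d7 = d1/5 + 8 + d3*3 = 423/20
  d8 = d6 + d7/2 = 569/40
  d9 = d2/4 = 13/20
Walk from origin (0, 0):
  seg 1: left by d5 = 177/20 → (-177/20, 0)
  seg 2: left by d3 = 17/4 → (-131/10, 0)
  seg 3: left by d5 = 177/20 → (-439/20, 0)
  seg 4: up by d9 = 13/20 → (-439/20, 13/20)
  seg 5: right by d2 = 13/5 → (-387/20, 13/20)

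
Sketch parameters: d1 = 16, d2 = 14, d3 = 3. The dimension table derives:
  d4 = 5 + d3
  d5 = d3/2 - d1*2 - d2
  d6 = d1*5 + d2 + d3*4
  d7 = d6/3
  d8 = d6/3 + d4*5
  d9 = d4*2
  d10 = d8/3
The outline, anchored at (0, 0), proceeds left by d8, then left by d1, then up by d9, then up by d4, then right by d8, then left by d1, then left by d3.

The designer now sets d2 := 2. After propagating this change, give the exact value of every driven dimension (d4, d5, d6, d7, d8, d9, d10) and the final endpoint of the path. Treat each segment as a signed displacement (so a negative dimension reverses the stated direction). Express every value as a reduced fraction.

d4 = 8
d5 = -65/2
d6 = 94
d7 = 94/3
d8 = 214/3
d9 = 16
d10 = 214/9
endpoint = (-35, 24)

Apply edit: d2 := 2
  d4 = 5 + d3 = 8
  d5 = d3/2 - d1*2 - d2 = -65/2
  d6 = d1*5 + d2 + d3*4 = 94
  d7 = d6/3 = 94/3
  d8 = d6/3 + d4*5 = 214/3
  d9 = d4*2 = 16
  d10 = d8/3 = 214/9
Walk from origin (0, 0):
  seg 1: left by d8 = 214/3 → (-214/3, 0)
  seg 2: left by d1 = 16 → (-262/3, 0)
  seg 3: up by d9 = 16 → (-262/3, 16)
  seg 4: up by d4 = 8 → (-262/3, 24)
  seg 5: right by d8 = 214/3 → (-16, 24)
  seg 6: left by d1 = 16 → (-32, 24)
  seg 7: left by d3 = 3 → (-35, 24)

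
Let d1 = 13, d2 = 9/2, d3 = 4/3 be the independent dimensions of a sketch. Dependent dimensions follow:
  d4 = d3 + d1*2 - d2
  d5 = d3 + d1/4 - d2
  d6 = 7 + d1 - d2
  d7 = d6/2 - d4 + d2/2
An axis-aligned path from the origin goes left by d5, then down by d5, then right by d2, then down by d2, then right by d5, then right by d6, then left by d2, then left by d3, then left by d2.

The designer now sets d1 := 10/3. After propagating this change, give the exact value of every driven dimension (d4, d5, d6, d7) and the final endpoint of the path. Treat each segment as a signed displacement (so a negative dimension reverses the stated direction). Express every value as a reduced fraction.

Apply edit: d1 := 10/3
  d4 = d3 + d1*2 - d2 = 7/2
  d5 = d3 + d1/4 - d2 = -7/3
  d6 = 7 + d1 - d2 = 35/6
  d7 = d6/2 - d4 + d2/2 = 5/3
Walk from origin (0, 0):
  seg 1: left by d5 = -7/3 → (7/3, 0)
  seg 2: down by d5 = -7/3 → (7/3, 7/3)
  seg 3: right by d2 = 9/2 → (41/6, 7/3)
  seg 4: down by d2 = 9/2 → (41/6, -13/6)
  seg 5: right by d5 = -7/3 → (9/2, -13/6)
  seg 6: right by d6 = 35/6 → (31/3, -13/6)
  seg 7: left by d2 = 9/2 → (35/6, -13/6)
  seg 8: left by d3 = 4/3 → (9/2, -13/6)
  seg 9: left by d2 = 9/2 → (0, -13/6)

d4 = 7/2
d5 = -7/3
d6 = 35/6
d7 = 5/3
endpoint = (0, -13/6)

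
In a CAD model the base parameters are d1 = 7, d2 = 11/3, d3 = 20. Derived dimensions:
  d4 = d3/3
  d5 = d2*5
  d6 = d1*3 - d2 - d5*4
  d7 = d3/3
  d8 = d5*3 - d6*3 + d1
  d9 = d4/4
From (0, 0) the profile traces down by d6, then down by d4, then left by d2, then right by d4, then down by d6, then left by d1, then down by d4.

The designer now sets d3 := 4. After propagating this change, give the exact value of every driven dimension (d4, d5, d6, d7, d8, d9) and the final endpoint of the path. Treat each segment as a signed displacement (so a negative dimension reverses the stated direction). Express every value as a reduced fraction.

Apply edit: d3 := 4
  d4 = d3/3 = 4/3
  d5 = d2*5 = 55/3
  d6 = d1*3 - d2 - d5*4 = -56
  d7 = d3/3 = 4/3
  d8 = d5*3 - d6*3 + d1 = 230
  d9 = d4/4 = 1/3
Walk from origin (0, 0):
  seg 1: down by d6 = -56 → (0, 56)
  seg 2: down by d4 = 4/3 → (0, 164/3)
  seg 3: left by d2 = 11/3 → (-11/3, 164/3)
  seg 4: right by d4 = 4/3 → (-7/3, 164/3)
  seg 5: down by d6 = -56 → (-7/3, 332/3)
  seg 6: left by d1 = 7 → (-28/3, 332/3)
  seg 7: down by d4 = 4/3 → (-28/3, 328/3)

d4 = 4/3
d5 = 55/3
d6 = -56
d7 = 4/3
d8 = 230
d9 = 1/3
endpoint = (-28/3, 328/3)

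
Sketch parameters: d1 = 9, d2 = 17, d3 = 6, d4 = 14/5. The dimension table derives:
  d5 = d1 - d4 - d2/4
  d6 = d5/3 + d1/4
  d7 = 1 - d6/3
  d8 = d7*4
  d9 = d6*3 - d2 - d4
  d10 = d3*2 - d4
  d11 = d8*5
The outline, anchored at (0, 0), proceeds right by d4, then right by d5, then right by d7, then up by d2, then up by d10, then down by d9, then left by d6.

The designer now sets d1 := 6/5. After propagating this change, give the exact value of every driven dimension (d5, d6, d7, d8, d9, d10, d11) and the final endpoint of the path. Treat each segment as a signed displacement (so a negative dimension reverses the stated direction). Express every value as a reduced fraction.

Apply edit: d1 := 6/5
  d5 = d1 - d4 - d2/4 = -117/20
  d6 = d5/3 + d1/4 = -33/20
  d7 = 1 - d6/3 = 31/20
  d8 = d7*4 = 31/5
  d9 = d6*3 - d2 - d4 = -99/4
  d10 = d3*2 - d4 = 46/5
  d11 = d8*5 = 31
Walk from origin (0, 0):
  seg 1: right by d4 = 14/5 → (14/5, 0)
  seg 2: right by d5 = -117/20 → (-61/20, 0)
  seg 3: right by d7 = 31/20 → (-3/2, 0)
  seg 4: up by d2 = 17 → (-3/2, 17)
  seg 5: up by d10 = 46/5 → (-3/2, 131/5)
  seg 6: down by d9 = -99/4 → (-3/2, 1019/20)
  seg 7: left by d6 = -33/20 → (3/20, 1019/20)

d5 = -117/20
d6 = -33/20
d7 = 31/20
d8 = 31/5
d9 = -99/4
d10 = 46/5
d11 = 31
endpoint = (3/20, 1019/20)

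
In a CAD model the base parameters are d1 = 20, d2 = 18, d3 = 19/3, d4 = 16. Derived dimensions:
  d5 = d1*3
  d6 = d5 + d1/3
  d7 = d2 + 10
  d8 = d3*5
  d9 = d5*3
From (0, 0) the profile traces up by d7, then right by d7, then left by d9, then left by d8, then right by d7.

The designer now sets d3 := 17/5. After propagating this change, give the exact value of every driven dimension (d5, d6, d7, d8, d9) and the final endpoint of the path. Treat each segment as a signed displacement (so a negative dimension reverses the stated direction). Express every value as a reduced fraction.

Apply edit: d3 := 17/5
  d5 = d1*3 = 60
  d6 = d5 + d1/3 = 200/3
  d7 = d2 + 10 = 28
  d8 = d3*5 = 17
  d9 = d5*3 = 180
Walk from origin (0, 0):
  seg 1: up by d7 = 28 → (0, 28)
  seg 2: right by d7 = 28 → (28, 28)
  seg 3: left by d9 = 180 → (-152, 28)
  seg 4: left by d8 = 17 → (-169, 28)
  seg 5: right by d7 = 28 → (-141, 28)

d5 = 60
d6 = 200/3
d7 = 28
d8 = 17
d9 = 180
endpoint = (-141, 28)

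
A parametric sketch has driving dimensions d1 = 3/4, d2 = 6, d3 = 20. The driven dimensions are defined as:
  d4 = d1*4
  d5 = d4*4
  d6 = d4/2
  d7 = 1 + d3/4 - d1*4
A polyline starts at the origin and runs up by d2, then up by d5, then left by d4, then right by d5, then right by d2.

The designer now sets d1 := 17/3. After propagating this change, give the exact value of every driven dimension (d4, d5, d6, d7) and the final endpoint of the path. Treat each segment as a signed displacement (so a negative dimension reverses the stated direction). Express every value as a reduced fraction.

Apply edit: d1 := 17/3
  d4 = d1*4 = 68/3
  d5 = d4*4 = 272/3
  d6 = d4/2 = 34/3
  d7 = 1 + d3/4 - d1*4 = -50/3
Walk from origin (0, 0):
  seg 1: up by d2 = 6 → (0, 6)
  seg 2: up by d5 = 272/3 → (0, 290/3)
  seg 3: left by d4 = 68/3 → (-68/3, 290/3)
  seg 4: right by d5 = 272/3 → (68, 290/3)
  seg 5: right by d2 = 6 → (74, 290/3)

d4 = 68/3
d5 = 272/3
d6 = 34/3
d7 = -50/3
endpoint = (74, 290/3)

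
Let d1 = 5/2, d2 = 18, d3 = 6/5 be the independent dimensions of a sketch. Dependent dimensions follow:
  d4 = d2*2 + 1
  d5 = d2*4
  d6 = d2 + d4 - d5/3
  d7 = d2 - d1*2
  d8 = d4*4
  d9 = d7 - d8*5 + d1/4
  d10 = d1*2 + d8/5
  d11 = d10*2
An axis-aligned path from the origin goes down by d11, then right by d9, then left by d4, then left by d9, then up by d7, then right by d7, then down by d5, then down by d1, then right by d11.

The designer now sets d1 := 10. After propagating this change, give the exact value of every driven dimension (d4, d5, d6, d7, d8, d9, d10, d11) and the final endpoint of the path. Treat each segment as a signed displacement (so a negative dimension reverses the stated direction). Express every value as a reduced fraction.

d4 = 37
d5 = 72
d6 = 31
d7 = -2
d8 = 148
d9 = -1479/2
d10 = 248/5
d11 = 496/5
endpoint = (301/5, -916/5)

Apply edit: d1 := 10
  d4 = d2*2 + 1 = 37
  d5 = d2*4 = 72
  d6 = d2 + d4 - d5/3 = 31
  d7 = d2 - d1*2 = -2
  d8 = d4*4 = 148
  d9 = d7 - d8*5 + d1/4 = -1479/2
  d10 = d1*2 + d8/5 = 248/5
  d11 = d10*2 = 496/5
Walk from origin (0, 0):
  seg 1: down by d11 = 496/5 → (0, -496/5)
  seg 2: right by d9 = -1479/2 → (-1479/2, -496/5)
  seg 3: left by d4 = 37 → (-1553/2, -496/5)
  seg 4: left by d9 = -1479/2 → (-37, -496/5)
  seg 5: up by d7 = -2 → (-37, -506/5)
  seg 6: right by d7 = -2 → (-39, -506/5)
  seg 7: down by d5 = 72 → (-39, -866/5)
  seg 8: down by d1 = 10 → (-39, -916/5)
  seg 9: right by d11 = 496/5 → (301/5, -916/5)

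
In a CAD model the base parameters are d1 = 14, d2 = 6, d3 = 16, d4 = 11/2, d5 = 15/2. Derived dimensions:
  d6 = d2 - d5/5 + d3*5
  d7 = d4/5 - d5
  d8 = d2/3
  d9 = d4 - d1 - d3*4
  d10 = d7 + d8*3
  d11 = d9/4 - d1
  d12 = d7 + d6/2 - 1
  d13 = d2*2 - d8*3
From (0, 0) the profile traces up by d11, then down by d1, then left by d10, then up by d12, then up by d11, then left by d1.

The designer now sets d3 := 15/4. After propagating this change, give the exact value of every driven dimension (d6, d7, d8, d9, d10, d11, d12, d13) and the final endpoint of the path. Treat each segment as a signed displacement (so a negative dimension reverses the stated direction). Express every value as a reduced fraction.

d6 = 93/4
d7 = -32/5
d8 = 2
d9 = -47/2
d10 = -2/5
d11 = -159/8
d12 = 169/40
d13 = 6
endpoint = (-68/5, -1981/40)

Apply edit: d3 := 15/4
  d6 = d2 - d5/5 + d3*5 = 93/4
  d7 = d4/5 - d5 = -32/5
  d8 = d2/3 = 2
  d9 = d4 - d1 - d3*4 = -47/2
  d10 = d7 + d8*3 = -2/5
  d11 = d9/4 - d1 = -159/8
  d12 = d7 + d6/2 - 1 = 169/40
  d13 = d2*2 - d8*3 = 6
Walk from origin (0, 0):
  seg 1: up by d11 = -159/8 → (0, -159/8)
  seg 2: down by d1 = 14 → (0, -271/8)
  seg 3: left by d10 = -2/5 → (2/5, -271/8)
  seg 4: up by d12 = 169/40 → (2/5, -593/20)
  seg 5: up by d11 = -159/8 → (2/5, -1981/40)
  seg 6: left by d1 = 14 → (-68/5, -1981/40)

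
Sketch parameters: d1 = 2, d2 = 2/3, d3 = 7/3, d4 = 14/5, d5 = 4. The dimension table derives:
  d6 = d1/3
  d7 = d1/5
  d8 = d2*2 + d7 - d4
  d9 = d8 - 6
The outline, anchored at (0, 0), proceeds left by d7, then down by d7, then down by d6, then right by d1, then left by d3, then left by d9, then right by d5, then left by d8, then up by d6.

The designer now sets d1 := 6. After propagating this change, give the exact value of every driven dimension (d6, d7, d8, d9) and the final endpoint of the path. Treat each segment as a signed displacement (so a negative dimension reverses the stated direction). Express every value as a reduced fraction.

Apply edit: d1 := 6
  d6 = d1/3 = 2
  d7 = d1/5 = 6/5
  d8 = d2*2 + d7 - d4 = -4/15
  d9 = d8 - 6 = -94/15
Walk from origin (0, 0):
  seg 1: left by d7 = 6/5 → (-6/5, 0)
  seg 2: down by d7 = 6/5 → (-6/5, -6/5)
  seg 3: down by d6 = 2 → (-6/5, -16/5)
  seg 4: right by d1 = 6 → (24/5, -16/5)
  seg 5: left by d3 = 7/3 → (37/15, -16/5)
  seg 6: left by d9 = -94/15 → (131/15, -16/5)
  seg 7: right by d5 = 4 → (191/15, -16/5)
  seg 8: left by d8 = -4/15 → (13, -16/5)
  seg 9: up by d6 = 2 → (13, -6/5)

d6 = 2
d7 = 6/5
d8 = -4/15
d9 = -94/15
endpoint = (13, -6/5)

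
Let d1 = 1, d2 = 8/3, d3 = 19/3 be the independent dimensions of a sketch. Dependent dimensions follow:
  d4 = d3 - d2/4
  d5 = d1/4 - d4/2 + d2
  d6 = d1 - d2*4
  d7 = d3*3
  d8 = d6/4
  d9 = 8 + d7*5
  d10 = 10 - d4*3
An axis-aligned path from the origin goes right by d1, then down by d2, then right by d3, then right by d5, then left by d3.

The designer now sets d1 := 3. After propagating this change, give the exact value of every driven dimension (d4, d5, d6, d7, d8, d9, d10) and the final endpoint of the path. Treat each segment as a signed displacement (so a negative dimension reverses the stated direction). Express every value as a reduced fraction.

Apply edit: d1 := 3
  d4 = d3 - d2/4 = 17/3
  d5 = d1/4 - d4/2 + d2 = 7/12
  d6 = d1 - d2*4 = -23/3
  d7 = d3*3 = 19
  d8 = d6/4 = -23/12
  d9 = 8 + d7*5 = 103
  d10 = 10 - d4*3 = -7
Walk from origin (0, 0):
  seg 1: right by d1 = 3 → (3, 0)
  seg 2: down by d2 = 8/3 → (3, -8/3)
  seg 3: right by d3 = 19/3 → (28/3, -8/3)
  seg 4: right by d5 = 7/12 → (119/12, -8/3)
  seg 5: left by d3 = 19/3 → (43/12, -8/3)

d4 = 17/3
d5 = 7/12
d6 = -23/3
d7 = 19
d8 = -23/12
d9 = 103
d10 = -7
endpoint = (43/12, -8/3)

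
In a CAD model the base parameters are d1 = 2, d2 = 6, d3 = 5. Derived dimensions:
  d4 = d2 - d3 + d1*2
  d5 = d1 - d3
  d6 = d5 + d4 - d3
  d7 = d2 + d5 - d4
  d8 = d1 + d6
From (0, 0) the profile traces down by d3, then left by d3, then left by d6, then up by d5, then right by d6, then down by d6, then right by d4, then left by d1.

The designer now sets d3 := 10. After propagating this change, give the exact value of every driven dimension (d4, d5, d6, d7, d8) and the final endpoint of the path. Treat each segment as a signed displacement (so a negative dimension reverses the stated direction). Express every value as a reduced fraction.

d4 = 0
d5 = -8
d6 = -18
d7 = -2
d8 = -16
endpoint = (-12, 0)

Apply edit: d3 := 10
  d4 = d2 - d3 + d1*2 = 0
  d5 = d1 - d3 = -8
  d6 = d5 + d4 - d3 = -18
  d7 = d2 + d5 - d4 = -2
  d8 = d1 + d6 = -16
Walk from origin (0, 0):
  seg 1: down by d3 = 10 → (0, -10)
  seg 2: left by d3 = 10 → (-10, -10)
  seg 3: left by d6 = -18 → (8, -10)
  seg 4: up by d5 = -8 → (8, -18)
  seg 5: right by d6 = -18 → (-10, -18)
  seg 6: down by d6 = -18 → (-10, 0)
  seg 7: right by d4 = 0 → (-10, 0)
  seg 8: left by d1 = 2 → (-12, 0)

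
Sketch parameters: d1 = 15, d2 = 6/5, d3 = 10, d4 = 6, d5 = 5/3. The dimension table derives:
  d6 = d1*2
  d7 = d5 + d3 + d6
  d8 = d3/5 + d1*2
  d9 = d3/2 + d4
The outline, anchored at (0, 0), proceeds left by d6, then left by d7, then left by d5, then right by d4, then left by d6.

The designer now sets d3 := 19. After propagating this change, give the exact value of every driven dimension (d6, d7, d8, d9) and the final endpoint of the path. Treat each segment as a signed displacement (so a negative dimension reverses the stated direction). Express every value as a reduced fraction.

Apply edit: d3 := 19
  d6 = d1*2 = 30
  d7 = d5 + d3 + d6 = 152/3
  d8 = d3/5 + d1*2 = 169/5
  d9 = d3/2 + d4 = 31/2
Walk from origin (0, 0):
  seg 1: left by d6 = 30 → (-30, 0)
  seg 2: left by d7 = 152/3 → (-242/3, 0)
  seg 3: left by d5 = 5/3 → (-247/3, 0)
  seg 4: right by d4 = 6 → (-229/3, 0)
  seg 5: left by d6 = 30 → (-319/3, 0)

d6 = 30
d7 = 152/3
d8 = 169/5
d9 = 31/2
endpoint = (-319/3, 0)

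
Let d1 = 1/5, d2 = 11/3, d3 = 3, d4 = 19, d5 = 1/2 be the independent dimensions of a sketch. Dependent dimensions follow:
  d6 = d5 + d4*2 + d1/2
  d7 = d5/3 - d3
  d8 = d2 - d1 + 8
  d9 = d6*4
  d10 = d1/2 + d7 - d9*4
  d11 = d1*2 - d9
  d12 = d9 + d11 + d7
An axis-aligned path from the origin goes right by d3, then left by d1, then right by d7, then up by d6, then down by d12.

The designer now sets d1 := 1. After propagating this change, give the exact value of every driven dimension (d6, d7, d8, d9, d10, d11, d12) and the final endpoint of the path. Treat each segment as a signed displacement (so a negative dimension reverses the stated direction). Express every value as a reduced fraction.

Apply edit: d1 := 1
  d6 = d5 + d4*2 + d1/2 = 39
  d7 = d5/3 - d3 = -17/6
  d8 = d2 - d1 + 8 = 32/3
  d9 = d6*4 = 156
  d10 = d1/2 + d7 - d9*4 = -1879/3
  d11 = d1*2 - d9 = -154
  d12 = d9 + d11 + d7 = -5/6
Walk from origin (0, 0):
  seg 1: right by d3 = 3 → (3, 0)
  seg 2: left by d1 = 1 → (2, 0)
  seg 3: right by d7 = -17/6 → (-5/6, 0)
  seg 4: up by d6 = 39 → (-5/6, 39)
  seg 5: down by d12 = -5/6 → (-5/6, 239/6)

d6 = 39
d7 = -17/6
d8 = 32/3
d9 = 156
d10 = -1879/3
d11 = -154
d12 = -5/6
endpoint = (-5/6, 239/6)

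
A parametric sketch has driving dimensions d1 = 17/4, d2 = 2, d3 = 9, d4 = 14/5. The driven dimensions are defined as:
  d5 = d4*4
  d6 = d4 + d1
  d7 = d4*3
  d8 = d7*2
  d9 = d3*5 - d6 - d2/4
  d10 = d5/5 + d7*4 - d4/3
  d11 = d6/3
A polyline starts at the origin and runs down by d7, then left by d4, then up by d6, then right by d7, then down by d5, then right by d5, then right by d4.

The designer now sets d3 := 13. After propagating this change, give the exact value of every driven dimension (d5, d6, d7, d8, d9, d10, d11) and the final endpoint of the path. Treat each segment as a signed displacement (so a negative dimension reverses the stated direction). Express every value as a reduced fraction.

Apply edit: d3 := 13
  d5 = d4*4 = 56/5
  d6 = d4 + d1 = 141/20
  d7 = d4*3 = 42/5
  d8 = d7*2 = 84/5
  d9 = d3*5 - d6 - d2/4 = 1149/20
  d10 = d5/5 + d7*4 - d4/3 = 2618/75
  d11 = d6/3 = 47/20
Walk from origin (0, 0):
  seg 1: down by d7 = 42/5 → (0, -42/5)
  seg 2: left by d4 = 14/5 → (-14/5, -42/5)
  seg 3: up by d6 = 141/20 → (-14/5, -27/20)
  seg 4: right by d7 = 42/5 → (28/5, -27/20)
  seg 5: down by d5 = 56/5 → (28/5, -251/20)
  seg 6: right by d5 = 56/5 → (84/5, -251/20)
  seg 7: right by d4 = 14/5 → (98/5, -251/20)

d5 = 56/5
d6 = 141/20
d7 = 42/5
d8 = 84/5
d9 = 1149/20
d10 = 2618/75
d11 = 47/20
endpoint = (98/5, -251/20)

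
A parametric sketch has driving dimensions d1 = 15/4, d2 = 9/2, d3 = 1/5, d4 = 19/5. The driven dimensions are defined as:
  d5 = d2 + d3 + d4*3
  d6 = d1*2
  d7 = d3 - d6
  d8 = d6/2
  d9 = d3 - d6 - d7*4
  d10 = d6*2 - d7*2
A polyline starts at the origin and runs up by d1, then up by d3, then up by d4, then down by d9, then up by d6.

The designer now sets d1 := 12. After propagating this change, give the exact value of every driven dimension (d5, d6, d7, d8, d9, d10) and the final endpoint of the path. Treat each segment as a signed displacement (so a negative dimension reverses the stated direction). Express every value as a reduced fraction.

d5 = 161/10
d6 = 24
d7 = -119/5
d8 = 12
d9 = 357/5
d10 = 478/5
endpoint = (0, -157/5)

Apply edit: d1 := 12
  d5 = d2 + d3 + d4*3 = 161/10
  d6 = d1*2 = 24
  d7 = d3 - d6 = -119/5
  d8 = d6/2 = 12
  d9 = d3 - d6 - d7*4 = 357/5
  d10 = d6*2 - d7*2 = 478/5
Walk from origin (0, 0):
  seg 1: up by d1 = 12 → (0, 12)
  seg 2: up by d3 = 1/5 → (0, 61/5)
  seg 3: up by d4 = 19/5 → (0, 16)
  seg 4: down by d9 = 357/5 → (0, -277/5)
  seg 5: up by d6 = 24 → (0, -157/5)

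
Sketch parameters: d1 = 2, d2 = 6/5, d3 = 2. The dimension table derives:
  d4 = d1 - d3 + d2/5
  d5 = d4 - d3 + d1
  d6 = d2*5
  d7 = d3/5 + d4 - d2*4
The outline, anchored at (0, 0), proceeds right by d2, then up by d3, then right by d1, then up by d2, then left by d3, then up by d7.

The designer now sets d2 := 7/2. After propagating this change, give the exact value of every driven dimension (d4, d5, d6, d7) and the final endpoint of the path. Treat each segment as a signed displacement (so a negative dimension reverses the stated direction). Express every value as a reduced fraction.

d4 = 7/10
d5 = 7/10
d6 = 35/2
d7 = -129/10
endpoint = (7/2, -37/5)

Apply edit: d2 := 7/2
  d4 = d1 - d3 + d2/5 = 7/10
  d5 = d4 - d3 + d1 = 7/10
  d6 = d2*5 = 35/2
  d7 = d3/5 + d4 - d2*4 = -129/10
Walk from origin (0, 0):
  seg 1: right by d2 = 7/2 → (7/2, 0)
  seg 2: up by d3 = 2 → (7/2, 2)
  seg 3: right by d1 = 2 → (11/2, 2)
  seg 4: up by d2 = 7/2 → (11/2, 11/2)
  seg 5: left by d3 = 2 → (7/2, 11/2)
  seg 6: up by d7 = -129/10 → (7/2, -37/5)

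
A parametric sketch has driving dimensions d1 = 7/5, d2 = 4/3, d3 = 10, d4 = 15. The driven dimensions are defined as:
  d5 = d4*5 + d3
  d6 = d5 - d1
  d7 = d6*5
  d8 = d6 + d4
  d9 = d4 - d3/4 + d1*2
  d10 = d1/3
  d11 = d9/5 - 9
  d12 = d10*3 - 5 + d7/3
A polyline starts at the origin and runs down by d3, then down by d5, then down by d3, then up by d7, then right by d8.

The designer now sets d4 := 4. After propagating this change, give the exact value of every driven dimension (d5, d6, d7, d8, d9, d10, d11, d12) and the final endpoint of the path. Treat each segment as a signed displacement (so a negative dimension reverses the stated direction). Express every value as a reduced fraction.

Apply edit: d4 := 4
  d5 = d4*5 + d3 = 30
  d6 = d5 - d1 = 143/5
  d7 = d6*5 = 143
  d8 = d6 + d4 = 163/5
  d9 = d4 - d3/4 + d1*2 = 43/10
  d10 = d1/3 = 7/15
  d11 = d9/5 - 9 = -407/50
  d12 = d10*3 - 5 + d7/3 = 661/15
Walk from origin (0, 0):
  seg 1: down by d3 = 10 → (0, -10)
  seg 2: down by d5 = 30 → (0, -40)
  seg 3: down by d3 = 10 → (0, -50)
  seg 4: up by d7 = 143 → (0, 93)
  seg 5: right by d8 = 163/5 → (163/5, 93)

d5 = 30
d6 = 143/5
d7 = 143
d8 = 163/5
d9 = 43/10
d10 = 7/15
d11 = -407/50
d12 = 661/15
endpoint = (163/5, 93)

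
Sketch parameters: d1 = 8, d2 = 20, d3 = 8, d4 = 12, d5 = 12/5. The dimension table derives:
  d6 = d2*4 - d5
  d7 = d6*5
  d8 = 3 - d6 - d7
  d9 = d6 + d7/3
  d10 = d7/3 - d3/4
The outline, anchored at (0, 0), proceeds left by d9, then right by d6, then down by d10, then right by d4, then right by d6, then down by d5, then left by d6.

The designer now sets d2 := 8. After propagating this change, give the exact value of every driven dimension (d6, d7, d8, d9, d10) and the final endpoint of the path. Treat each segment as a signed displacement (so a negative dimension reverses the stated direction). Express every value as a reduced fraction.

Apply edit: d2 := 8
  d6 = d2*4 - d5 = 148/5
  d7 = d6*5 = 148
  d8 = 3 - d6 - d7 = -873/5
  d9 = d6 + d7/3 = 1184/15
  d10 = d7/3 - d3/4 = 142/3
Walk from origin (0, 0):
  seg 1: left by d9 = 1184/15 → (-1184/15, 0)
  seg 2: right by d6 = 148/5 → (-148/3, 0)
  seg 3: down by d10 = 142/3 → (-148/3, -142/3)
  seg 4: right by d4 = 12 → (-112/3, -142/3)
  seg 5: right by d6 = 148/5 → (-116/15, -142/3)
  seg 6: down by d5 = 12/5 → (-116/15, -746/15)
  seg 7: left by d6 = 148/5 → (-112/3, -746/15)

d6 = 148/5
d7 = 148
d8 = -873/5
d9 = 1184/15
d10 = 142/3
endpoint = (-112/3, -746/15)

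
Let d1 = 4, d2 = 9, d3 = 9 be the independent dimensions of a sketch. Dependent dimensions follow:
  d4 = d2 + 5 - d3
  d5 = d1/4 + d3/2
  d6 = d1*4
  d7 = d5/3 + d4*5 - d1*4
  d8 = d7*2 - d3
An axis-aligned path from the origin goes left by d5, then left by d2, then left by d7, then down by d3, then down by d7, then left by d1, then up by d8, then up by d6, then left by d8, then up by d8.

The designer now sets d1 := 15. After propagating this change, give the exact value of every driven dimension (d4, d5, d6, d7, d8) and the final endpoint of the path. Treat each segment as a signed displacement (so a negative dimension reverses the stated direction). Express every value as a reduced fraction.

Apply edit: d1 := 15
  d4 = d2 + 5 - d3 = 5
  d5 = d1/4 + d3/2 = 33/4
  d6 = d1*4 = 60
  d7 = d5/3 + d4*5 - d1*4 = -129/4
  d8 = d7*2 - d3 = -147/2
Walk from origin (0, 0):
  seg 1: left by d5 = 33/4 → (-33/4, 0)
  seg 2: left by d2 = 9 → (-69/4, 0)
  seg 3: left by d7 = -129/4 → (15, 0)
  seg 4: down by d3 = 9 → (15, -9)
  seg 5: down by d7 = -129/4 → (15, 93/4)
  seg 6: left by d1 = 15 → (0, 93/4)
  seg 7: up by d8 = -147/2 → (0, -201/4)
  seg 8: up by d6 = 60 → (0, 39/4)
  seg 9: left by d8 = -147/2 → (147/2, 39/4)
  seg 10: up by d8 = -147/2 → (147/2, -255/4)

d4 = 5
d5 = 33/4
d6 = 60
d7 = -129/4
d8 = -147/2
endpoint = (147/2, -255/4)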